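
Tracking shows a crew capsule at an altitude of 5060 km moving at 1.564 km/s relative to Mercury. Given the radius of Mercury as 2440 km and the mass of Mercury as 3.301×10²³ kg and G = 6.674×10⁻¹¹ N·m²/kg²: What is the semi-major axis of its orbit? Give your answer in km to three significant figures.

a ≈ 6430 km

μ = GM = 6.674×10⁻¹¹ × 3.301×10²³ = 2.203×10¹³ m³/s².
r = 2440 + 5060 = 7500.0 km = 7.500×10⁶ m.
Vis-viva rearranged: 1/a = 2/r − v²/μ = 2.667×10⁻⁷ − 1.110×10⁻⁷ = 1.556×10⁻⁷ m⁻¹.
a = 6.425×10⁶ m = 6425.2 km.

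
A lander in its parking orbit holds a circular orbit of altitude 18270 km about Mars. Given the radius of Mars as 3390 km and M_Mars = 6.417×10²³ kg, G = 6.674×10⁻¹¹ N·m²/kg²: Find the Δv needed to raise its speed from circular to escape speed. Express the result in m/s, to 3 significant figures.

μ = GM = 6.674×10⁻¹¹ × 6.417×10²³ = 4.283×10¹³ m³/s².
r = 3390 + 18270 = 21660 km = 2.1660×10⁷ m.
Circular speed v_c = √(μ/r) = 1406 m/s.
Escape speed v_esc = √(2μ/r) = √2 × v_c = 1989 m/s.
Δv = v_esc − v_c = 582.4 m/s.

Δv ≈ 582 m/s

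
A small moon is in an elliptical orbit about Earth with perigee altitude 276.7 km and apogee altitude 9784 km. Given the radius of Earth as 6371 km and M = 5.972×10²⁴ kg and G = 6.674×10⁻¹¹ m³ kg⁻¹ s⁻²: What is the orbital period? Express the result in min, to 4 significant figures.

T ≈ 201.9 min

μ = GM = 6.674×10⁻¹¹ × 5.972×10²⁴ = 3.986×10¹⁴ m³/s².
r_p = 6371 + 276.7 = 6647.7 km = 6.6477×10⁶ m.
r_a = 6371 + 9784 = 16155 km = 1.6155×10⁷ m.
Semi-major axis a = (r_p + r_a)/2 = (6647.7 + 16155)/2 = 11401 km = 1.140×10⁷ m.
By Kepler's third law T = 2π√(a³/μ) = 2π × 1.928×10³ = 1.212×10⁴ s.
= 201.9 min.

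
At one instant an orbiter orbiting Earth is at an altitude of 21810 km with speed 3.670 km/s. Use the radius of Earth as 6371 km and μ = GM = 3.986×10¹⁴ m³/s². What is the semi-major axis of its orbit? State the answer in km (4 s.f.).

r = 6371 + 21810 = 28181 km = 2.818×10⁷ m.
Specific orbital energy ε = v²/2 − μ/r = (3670)²/2 − 3.986×10¹⁴/2.818×10⁷ = -7.410×10⁶ J/kg.
Since ε = −μ/(2a), a = −μ/(2ε) = 2.690×10⁷ m = 26897 km.

a ≈ 26900 km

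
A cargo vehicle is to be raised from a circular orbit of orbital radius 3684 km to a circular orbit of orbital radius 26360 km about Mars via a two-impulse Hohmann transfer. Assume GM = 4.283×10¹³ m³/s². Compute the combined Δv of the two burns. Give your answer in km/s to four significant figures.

Δv_total ≈ 1.750 km/s

r₁ = 3684 km = 3.684×10⁶ m.
r₂ = 26360 km = 2.636×10⁷ m.
Transfer ellipse a_t = (r₁ + r₂)/2 = 1.502×10⁷ m.
At r₁: circular v_c1 = √(μ/r₁) = 3410 m/s; transfer-periapsis v_p = √[μ(2/r₁ − 1/a_t)] = 4517 m/s.
Δv₁ = v_p − v_c1 = 1107 m/s.
At r₂: circular v_c2 = √(μ/r₂) = 1275 m/s; transfer-apoapsis v_a = √[μ(2/r₂ − 1/a_t)] = 631.2 m/s.
Δv₂ = v_c2 − v_a = 643.4 m/s.
Total Δv = Δv₁ + Δv₂ = 1750 m/s = 1.750 km/s.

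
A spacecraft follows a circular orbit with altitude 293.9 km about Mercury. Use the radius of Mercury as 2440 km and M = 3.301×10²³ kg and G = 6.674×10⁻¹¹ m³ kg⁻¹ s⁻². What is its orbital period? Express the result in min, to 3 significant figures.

μ = GM = 6.674×10⁻¹¹ × 3.301×10²³ = 2.203×10¹³ m³/s².
r = 2440 + 293.9 = 2733.9 km = 2.7339×10⁶ m.
Kepler's third law: T = 2π√(r³/μ) = 2π√((2.734×10⁶)³ / 2.203×10¹³).
r³/μ = 9.275×10⁵ s², so T = 2π × 9.631×10² = 6.051×10³ s.
Converting: 6.051×10³ s ÷ 60.00 = 100.9 min.

T ≈ 101 min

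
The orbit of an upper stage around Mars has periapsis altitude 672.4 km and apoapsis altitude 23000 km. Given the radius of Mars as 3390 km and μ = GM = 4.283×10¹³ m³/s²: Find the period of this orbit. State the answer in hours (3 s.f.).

r_p = 3390 + 672.4 = 4062.4 km = 4.0624×10⁶ m.
r_a = 3390 + 23000 = 26390 km = 2.6390×10⁷ m.
Semi-major axis a = (r_p + r_a)/2 = (4062.4 + 26390)/2 = 15226 km = 1.523×10⁷ m.
By Kepler's third law T = 2π√(a³/μ) = 2π × 9.078×10³ = 5.704×10⁴ s.
= 15.84 hours.

T ≈ 15.8 hours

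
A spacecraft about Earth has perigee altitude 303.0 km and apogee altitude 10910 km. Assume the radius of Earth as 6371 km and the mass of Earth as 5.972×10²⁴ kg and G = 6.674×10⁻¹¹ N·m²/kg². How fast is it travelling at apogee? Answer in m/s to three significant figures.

v ≈ 3580 m/s

μ = GM = 6.674×10⁻¹¹ × 5.972×10²⁴ = 3.986×10¹⁴ m³/s².
r_p = 6371 + 303.0 = 6674.0 km = 6.6740×10⁶ m.
r_a = 6371 + 10910 = 17281 km = 1.7281×10⁷ m.
Semi-major axis a = (r_p + r_a)/2 = 11978 km = 1.198×10⁷ m.
Vis-viva: v² = μ(2/r − 1/a) = 3.986×10¹⁴ × (1.157×10⁻⁷ − 8.349×10⁻⁸) = 1.285×10⁷ m²/s².
v = 3585 m/s.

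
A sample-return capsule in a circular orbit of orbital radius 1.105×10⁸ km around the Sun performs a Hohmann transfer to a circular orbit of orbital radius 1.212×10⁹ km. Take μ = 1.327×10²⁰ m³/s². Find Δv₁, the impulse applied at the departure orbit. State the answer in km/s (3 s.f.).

Δv ≈ 12.3 km/s

r₁ = 1.105×10⁸ km = 1.105×10¹¹ m.
r₂ = 1.212×10⁹ km = 1.212×10¹² m.
Transfer ellipse a_t = (r₁ + r₂)/2 = 6.612×10¹¹ m.
At r₁: circular v_c1 = √(μ/r₁) = 34650 m/s; transfer-perihelion v_p = √[μ(2/r₁ − 1/a_t)] = 46920 m/s.
Δv₁ = v_p − v_c1 = 12260 m/s.
= 12.26 km/s.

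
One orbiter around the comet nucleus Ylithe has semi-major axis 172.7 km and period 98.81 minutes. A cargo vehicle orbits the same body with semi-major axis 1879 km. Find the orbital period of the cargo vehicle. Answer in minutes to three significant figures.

Kepler's third law: T² ∝ a³, so T₂ = T₁ (a₂/a₁)^(3/2).
a₂/a₁ = 10.88, (a₂/a₁)^(3/2) = 35.89.
T₂ = 98.81 × 35.89 = 3546 minutes.

T₂ ≈ 3550 minutes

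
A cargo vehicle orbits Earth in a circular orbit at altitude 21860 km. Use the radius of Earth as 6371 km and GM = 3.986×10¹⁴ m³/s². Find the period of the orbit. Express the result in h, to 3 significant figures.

T ≈ 13.1 h

r = 6371 + 21860 = 28231 km = 2.8231×10⁷ m.
Kepler's third law: T = 2π√(r³/μ) = 2π√((2.823×10⁷)³ / 3.986×10¹⁴).
r³/μ = 5.645×10⁷ s², so T = 2π × 7.513×10³ = 4.721×10⁴ s.
Converting: 4.721×10⁴ s ÷ 3600 = 13.11 h.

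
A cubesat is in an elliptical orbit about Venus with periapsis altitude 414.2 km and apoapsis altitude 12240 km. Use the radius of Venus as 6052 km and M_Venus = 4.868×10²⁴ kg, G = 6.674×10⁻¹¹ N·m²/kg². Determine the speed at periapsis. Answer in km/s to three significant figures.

μ = GM = 6.674×10⁻¹¹ × 4.868×10²⁴ = 3.249×10¹⁴ m³/s².
r_p = 6052 + 414.2 = 6466.2 km = 6.4662×10⁶ m.
r_a = 6052 + 12240 = 18292 km = 1.8292×10⁷ m.
Semi-major axis a = (r_p + r_a)/2 = 12379 km = 1.238×10⁷ m.
Vis-viva: v² = μ(2/r − 1/a) = 3.249×10¹⁴ × (3.093×10⁻⁷ − 8.078×10⁻⁸) = 7.424×10⁷ m²/s².
v = 8616 m/s = 8.616 km/s.

v ≈ 8.62 km/s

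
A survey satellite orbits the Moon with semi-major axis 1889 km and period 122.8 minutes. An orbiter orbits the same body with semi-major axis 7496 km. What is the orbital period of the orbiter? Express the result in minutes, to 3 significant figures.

T₂ ≈ 971 minutes

Kepler's third law: T² ∝ a³, so T₂ = T₁ (a₂/a₁)^(3/2).
a₂/a₁ = 3.968, (a₂/a₁)^(3/2) = 7.905.
T₂ = 122.8 × 7.905 = 970.7 minutes.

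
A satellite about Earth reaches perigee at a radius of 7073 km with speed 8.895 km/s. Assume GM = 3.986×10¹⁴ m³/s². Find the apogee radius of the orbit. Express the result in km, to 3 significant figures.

r_p = 7.073×10⁶ m.
Specific energy ε = v²/2 − μ/r = -1.679×10⁷ J/kg, so a = −μ/(2ε) = 1.187×10⁷ m.
The apsides satisfy r_p + r_a = 2a, so the apogee radius is 2a − r_p = 1.666×10⁷ m = 16661 km.

apogee radius ≈ 16700 km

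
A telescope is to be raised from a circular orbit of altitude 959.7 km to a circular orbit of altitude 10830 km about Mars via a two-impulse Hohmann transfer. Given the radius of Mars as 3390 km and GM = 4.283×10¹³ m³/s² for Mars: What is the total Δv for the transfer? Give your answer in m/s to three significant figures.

Δv_total ≈ 1290 m/s

r₁ = 3390 + 959.7 = 4349.7 km = 4.3497×10⁶ m.
r₂ = 3390 + 10830 = 14220 km = 1.4220×10⁷ m.
Transfer ellipse a_t = (r₁ + r₂)/2 = 9.285×10⁶ m.
At r₁: circular v_c1 = √(μ/r₁) = 3138 m/s; transfer-periapsis v_p = √[μ(2/r₁ − 1/a_t)] = 3883 m/s.
Δv₁ = v_p − v_c1 = 745.4 m/s.
At r₂: circular v_c2 = √(μ/r₂) = 1735 m/s; transfer-apoapsis v_a = √[μ(2/r₂ − 1/a_t)] = 1188 m/s.
Δv₂ = v_c2 − v_a = 547.6 m/s.
Total Δv = Δv₁ + Δv₂ = 1293 m/s.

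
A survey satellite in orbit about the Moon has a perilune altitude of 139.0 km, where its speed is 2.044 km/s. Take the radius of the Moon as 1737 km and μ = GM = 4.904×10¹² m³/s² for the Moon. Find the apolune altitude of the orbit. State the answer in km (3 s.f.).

apolune altitude ≈ 5730 km

r_p = 1737 + 139.0 = 1876.0 km = 1.876×10⁶ m.
Specific energy ε = v²/2 − μ/r = -5.251×10⁵ J/kg, so a = −μ/(2ε) = 4.670×10⁶ m.
The apsides satisfy r_p + r_a = 2a, so the apolune radius is 2a − r_p = 7.463×10⁶ m = 7463.1 km.
Apolune altitude = 7463.1 − 1737 = 5726.1 km.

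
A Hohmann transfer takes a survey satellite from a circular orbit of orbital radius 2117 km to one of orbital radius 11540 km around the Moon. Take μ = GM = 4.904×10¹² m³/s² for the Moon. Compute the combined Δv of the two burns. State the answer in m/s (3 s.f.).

Δv_total ≈ 746 m/s

r₁ = 2117 km = 2.117×10⁶ m.
r₂ = 11540 km = 1.154×10⁷ m.
Transfer ellipse a_t = (r₁ + r₂)/2 = 6.828×10⁶ m.
At r₁: circular v_c1 = √(μ/r₁) = 1522 m/s; transfer-perilune v_p = √[μ(2/r₁ − 1/a_t)] = 1979 m/s.
Δv₁ = v_p − v_c1 = 456.6 m/s.
At r₂: circular v_c2 = √(μ/r₂) = 651.9 m/s; transfer-apolune v_a = √[μ(2/r₂ − 1/a_t)] = 363.0 m/s.
Δv₂ = v_c2 − v_a = 288.9 m/s.
Total Δv = Δv₁ + Δv₂ = 745.5 m/s.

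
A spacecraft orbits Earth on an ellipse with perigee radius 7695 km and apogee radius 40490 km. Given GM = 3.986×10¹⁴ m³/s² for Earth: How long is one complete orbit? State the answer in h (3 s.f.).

T ≈ 10.3 h

Semi-major axis a = (r_p + r_a)/2 = (7695.0 + 40490)/2 = 24092 km = 2.409×10⁷ m.
By Kepler's third law T = 2π√(a³/μ) = 2π × 5.923×10³ = 3.722×10⁴ s.
= 10.34 h.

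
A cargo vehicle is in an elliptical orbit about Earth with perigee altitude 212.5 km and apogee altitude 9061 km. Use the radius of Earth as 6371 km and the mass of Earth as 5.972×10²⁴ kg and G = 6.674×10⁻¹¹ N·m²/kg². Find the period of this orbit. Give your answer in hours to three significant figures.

T ≈ 3.19 hours

μ = GM = 6.674×10⁻¹¹ × 5.972×10²⁴ = 3.986×10¹⁴ m³/s².
r_p = 6371 + 212.5 = 6583.5 km = 6.5835×10⁶ m.
r_a = 6371 + 9061 = 15432 km = 1.5432×10⁷ m.
Semi-major axis a = (r_p + r_a)/2 = (6583.5 + 15432)/2 = 11008 km = 1.101×10⁷ m.
By Kepler's third law T = 2π√(a³/μ) = 2π × 1.829×10³ = 1.149×10⁴ s.
= 3.193 hours.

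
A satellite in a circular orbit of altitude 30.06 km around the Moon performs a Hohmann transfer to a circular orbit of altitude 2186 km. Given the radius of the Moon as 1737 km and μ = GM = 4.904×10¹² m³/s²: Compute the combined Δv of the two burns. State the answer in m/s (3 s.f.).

Δv_total ≈ 527 m/s

r₁ = 1737 + 30.06 = 1767.1 km = 1.7671×10⁶ m.
r₂ = 1737 + 2186 = 3923.0 km = 3.9230×10⁶ m.
Transfer ellipse a_t = (r₁ + r₂)/2 = 2.845×10⁶ m.
At r₁: circular v_c1 = √(μ/r₁) = 1666 m/s; transfer-perilune v_p = √[μ(2/r₁ − 1/a_t)] = 1956 m/s.
Δv₁ = v_p − v_c1 = 290.3 m/s.
At r₂: circular v_c2 = √(μ/r₂) = 1118 m/s; transfer-apolune v_a = √[μ(2/r₂ − 1/a_t)] = 881.1 m/s.
Δv₂ = v_c2 − v_a = 236.9 m/s.
Total Δv = Δv₁ + Δv₂ = 527.2 m/s.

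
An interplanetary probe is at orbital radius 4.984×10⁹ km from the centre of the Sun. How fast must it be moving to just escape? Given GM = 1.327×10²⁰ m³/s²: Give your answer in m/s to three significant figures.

v_esc ≈ 7300 m/s

r = 4.984×10⁹ km = 4.984×10¹² m.
Escape speed v_esc = √(2μ/r) = √(2 × 1.327×10²⁰ / 4.984×10¹²) = √(5.325×10⁷) = 7297 m/s.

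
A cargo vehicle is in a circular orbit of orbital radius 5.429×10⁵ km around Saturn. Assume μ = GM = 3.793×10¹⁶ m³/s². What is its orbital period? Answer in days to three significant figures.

T ≈ 4.72 days

r = 5.429×10⁵ km = 5.429×10⁸ m.
Kepler's third law: T = 2π√(r³/μ) = 2π√((5.429×10⁸)³ / 3.793×10¹⁶).
r³/μ = 4.219×10⁹ s², so T = 2π × 6.495×10⁴ = 4.081×10⁵ s.
Converting: 4.081×10⁵ s ÷ 86400 = 4.723 days.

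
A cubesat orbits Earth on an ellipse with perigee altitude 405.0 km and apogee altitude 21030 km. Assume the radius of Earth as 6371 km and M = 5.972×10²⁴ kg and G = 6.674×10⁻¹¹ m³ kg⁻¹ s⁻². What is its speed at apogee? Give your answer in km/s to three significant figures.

v ≈ 2.40 km/s

μ = GM = 6.674×10⁻¹¹ × 5.972×10²⁴ = 3.986×10¹⁴ m³/s².
r_p = 6371 + 405.0 = 6776.0 km = 6.7760×10⁶ m.
r_a = 6371 + 21030 = 27401 km = 2.7401×10⁷ m.
Semi-major axis a = (r_p + r_a)/2 = 17088 km = 1.709×10⁷ m.
Vis-viva: v² = μ(2/r − 1/a) = 3.986×10¹⁴ × (7.299×10⁻⁸ − 5.852×10⁻⁸) = 5.768×10⁶ m²/s².
v = 2402 m/s = 2.402 km/s.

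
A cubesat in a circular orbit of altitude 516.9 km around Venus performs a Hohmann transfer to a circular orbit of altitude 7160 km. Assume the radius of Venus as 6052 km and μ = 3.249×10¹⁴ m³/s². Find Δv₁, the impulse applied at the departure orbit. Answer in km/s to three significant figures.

r₁ = 6052 + 516.9 = 6568.9 km = 6.5689×10⁶ m.
r₂ = 6052 + 7160 = 13212 km = 1.3212×10⁷ m.
Transfer ellipse a_t = (r₁ + r₂)/2 = 9.890×10⁶ m.
At r₁: circular v_c1 = √(μ/r₁) = 7033 m/s; transfer-periapsis v_p = √[μ(2/r₁ − 1/a_t)] = 8128 m/s.
Δv₁ = v_p − v_c1 = 1096 m/s.
= 1.096 km/s.

Δv ≈ 1.10 km/s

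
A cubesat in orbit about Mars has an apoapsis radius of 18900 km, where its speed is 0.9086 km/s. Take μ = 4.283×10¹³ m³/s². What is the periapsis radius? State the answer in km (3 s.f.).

r_a = 1.890×10⁷ m.
Specific energy ε = v²/2 − μ/r = -1.853×10⁶ J/kg, so a = −μ/(2ε) = 1.155×10⁷ m.
The apsides satisfy r_p + r_a = 2a, so the periapsis radius is 2a − r_a = 4.209×10⁶ m = 4209.4 km.

periapsis radius ≈ 4210 km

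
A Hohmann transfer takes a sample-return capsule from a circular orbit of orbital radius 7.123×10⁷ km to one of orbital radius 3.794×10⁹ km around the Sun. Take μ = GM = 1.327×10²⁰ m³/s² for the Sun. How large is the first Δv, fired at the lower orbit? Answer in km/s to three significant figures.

Δv ≈ 17.3 km/s

r₁ = 7.123×10⁷ km = 7.123×10¹⁰ m.
r₂ = 3.794×10⁹ km = 3.794×10¹² m.
Transfer ellipse a_t = (r₁ + r₂)/2 = 1.933×10¹² m.
At r₁: circular v_c1 = √(μ/r₁) = 43160 m/s; transfer-perihelion v_p = √[μ(2/r₁ − 1/a_t)] = 60480 m/s.
Δv₁ = v_p − v_c1 = 17310 m/s.
= 17.31 km/s.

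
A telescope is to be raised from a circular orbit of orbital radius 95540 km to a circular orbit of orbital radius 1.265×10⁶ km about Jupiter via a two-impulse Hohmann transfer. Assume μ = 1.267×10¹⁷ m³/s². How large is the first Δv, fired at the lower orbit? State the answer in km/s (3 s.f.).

r₁ = 95540 km = 9.554×10⁷ m.
r₂ = 1.265×10⁶ km = 1.265×10⁹ m.
Transfer ellipse a_t = (r₁ + r₂)/2 = 6.803×10⁸ m.
At r₁: circular v_c1 = √(μ/r₁) = 36420 m/s; transfer-perijove v_p = √[μ(2/r₁ − 1/a_t)] = 49660 m/s.
Δv₁ = v_p − v_c1 = 13240 m/s.
= 13.24 km/s.

Δv ≈ 13.2 km/s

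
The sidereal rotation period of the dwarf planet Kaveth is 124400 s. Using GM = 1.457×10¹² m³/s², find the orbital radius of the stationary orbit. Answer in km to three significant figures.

r_sync ≈ 8300 km

A synchronous orbit has period T, so by Kepler's third law a = (μT²/4π²)^(1/3).
μT²/4π² = 1.457×10¹² × (1.244×10⁵)² / 39.48 = 5.711×10²⁰ m³.
a = 8.297×10⁶ m = 8296.9 km.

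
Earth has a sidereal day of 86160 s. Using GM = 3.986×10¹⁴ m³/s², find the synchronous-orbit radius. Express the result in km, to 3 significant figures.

r_sync ≈ 42200 km

A synchronous orbit has period T, so by Kepler's third law a = (μT²/4π²)^(1/3).
μT²/4π² = 3.986×10¹⁴ × (8.616×10⁴)² / 39.48 = 7.495×10²² m³.
a = 4.216×10⁷ m = 42163 km.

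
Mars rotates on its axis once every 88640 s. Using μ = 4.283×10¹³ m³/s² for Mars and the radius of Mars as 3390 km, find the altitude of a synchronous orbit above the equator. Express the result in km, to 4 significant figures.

A synchronous orbit has period T, so by Kepler's third law a = (μT²/4π²)^(1/3).
μT²/4π² = 4.283×10¹³ × (8.864×10⁴)² / 39.48 = 8.524×10²¹ m³.
a = 2.043×10⁷ m = 20428 km.
Altitude h = a − R = 20428 − 3390 = 17038 km.

h_sync ≈ 17040 km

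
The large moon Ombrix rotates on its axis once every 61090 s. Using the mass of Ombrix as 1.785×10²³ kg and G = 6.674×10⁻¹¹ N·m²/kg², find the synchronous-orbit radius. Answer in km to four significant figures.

μ = GM = 6.674×10⁻¹¹ × 1.785×10²³ = 1.191×10¹³ m³/s².
A synchronous orbit has period T, so by Kepler's third law a = (μT²/4π²)^(1/3).
μT²/4π² = 1.191×10¹³ × (6.109×10⁴)² / 39.48 = 1.126×10²¹ m³.
a = 1.040×10⁷ m = 10404 km.

r_sync ≈ 10400 km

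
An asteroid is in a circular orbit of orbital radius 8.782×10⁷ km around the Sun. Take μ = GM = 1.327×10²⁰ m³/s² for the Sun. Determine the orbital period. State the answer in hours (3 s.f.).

r = 8.782×10⁷ km = 8.782×10¹⁰ m.
Kepler's third law: T = 2π√(r³/μ) = 2π√((8.782×10¹⁰)³ / 1.327×10²⁰).
r³/μ = 5.104×10¹² s², so T = 2π × 2.259×10⁶ = 1.419×10⁷ s.
Converting: 1.419×10⁷ s ÷ 3600 = 3943 hours.

T ≈ 3940 hours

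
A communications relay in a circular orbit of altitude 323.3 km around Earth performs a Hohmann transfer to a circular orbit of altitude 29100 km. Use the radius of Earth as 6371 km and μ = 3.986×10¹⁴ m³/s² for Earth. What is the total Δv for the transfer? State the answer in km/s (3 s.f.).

Δv_total ≈ 3.76 km/s

r₁ = 6371 + 323.3 = 6694.3 km = 6.6943×10⁶ m.
r₂ = 6371 + 29100 = 35471 km = 3.5471×10⁷ m.
Transfer ellipse a_t = (r₁ + r₂)/2 = 2.108×10⁷ m.
At r₁: circular v_c1 = √(μ/r₁) = 7716 m/s; transfer-perigee v_p = √[μ(2/r₁ − 1/a_t)] = 10010 m/s.
Δv₁ = v_p − v_c1 = 2293 m/s.
At r₂: circular v_c2 = √(μ/r₂) = 3352 m/s; transfer-apogee v_a = √[μ(2/r₂ − 1/a_t)] = 1889 m/s.
Δv₂ = v_c2 − v_a = 1463 m/s.
Total Δv = Δv₁ + Δv₂ = 3756 m/s = 3.756 km/s.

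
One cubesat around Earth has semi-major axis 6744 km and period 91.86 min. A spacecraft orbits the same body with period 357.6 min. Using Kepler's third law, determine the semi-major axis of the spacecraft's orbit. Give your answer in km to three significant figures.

Kepler's third law: a³ ∝ T², so a₂ = a₁ (T₂/T₁)^(2/3).
T₂/T₁ = 3.893, (T₂/T₁)^(2/3) = 2.475.
a₂ = 6744 × 2.475 = 16690 km.

a₂ ≈ 16700 km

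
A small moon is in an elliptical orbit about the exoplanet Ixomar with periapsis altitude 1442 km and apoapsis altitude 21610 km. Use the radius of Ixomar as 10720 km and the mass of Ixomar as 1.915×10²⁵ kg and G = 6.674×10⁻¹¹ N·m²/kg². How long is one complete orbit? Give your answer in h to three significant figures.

μ = GM = 6.674×10⁻¹¹ × 1.915×10²⁵ = 1.278×10¹⁵ m³/s².
r_p = 10720 + 1442 = 12162 km = 1.2162×10⁷ m.
r_a = 10720 + 21610 = 32330 km = 3.2330×10⁷ m.
Semi-major axis a = (r_p + r_a)/2 = (12162 + 32330)/2 = 22246 km = 2.225×10⁷ m.
By Kepler's third law T = 2π√(a³/μ) = 2π × 2.935×10³ = 1.844×10⁴ s.
= 5.122 h.

T ≈ 5.12 h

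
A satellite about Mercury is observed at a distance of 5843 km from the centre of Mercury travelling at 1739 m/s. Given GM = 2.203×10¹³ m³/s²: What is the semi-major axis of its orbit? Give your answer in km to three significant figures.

a ≈ 4880 km

r = 5.843×10⁶ m.
Specific orbital energy ε = v²/2 − μ/r = (1739)²/2 − 2.203×10¹³/5.843×10⁶ = -2.258×10⁶ J/kg.
Since ε = −μ/(2a), a = −μ/(2ε) = 4.878×10⁶ m = 4877.6 km.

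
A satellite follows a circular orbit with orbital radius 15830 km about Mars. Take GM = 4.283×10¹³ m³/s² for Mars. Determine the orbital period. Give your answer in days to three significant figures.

T ≈ 0.7 days

r = 15830 km = 1.583×10⁷ m.
Kepler's third law: T = 2π√(r³/μ) = 2π√((1.583×10⁷)³ / 4.283×10¹³).
r³/μ = 9.262×10⁷ s², so T = 2π × 9.624×10³ = 6.047×10⁴ s.
Converting: 6.047×10⁴ s ÷ 86400 = 0.6999 days.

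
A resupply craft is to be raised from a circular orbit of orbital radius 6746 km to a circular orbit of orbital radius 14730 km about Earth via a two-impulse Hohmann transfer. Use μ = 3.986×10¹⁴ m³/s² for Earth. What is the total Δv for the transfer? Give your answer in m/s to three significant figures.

r₁ = 6746 km = 6.746×10⁶ m.
r₂ = 14730 km = 1.473×10⁷ m.
Transfer ellipse a_t = (r₁ + r₂)/2 = 1.074×10⁷ m.
At r₁: circular v_c1 = √(μ/r₁) = 7687 m/s; transfer-perigee v_p = √[μ(2/r₁ − 1/a_t)] = 9003 m/s.
Δv₁ = v_p − v_c1 = 1316 m/s.
At r₂: circular v_c2 = √(μ/r₂) = 5202 m/s; transfer-apogee v_a = √[μ(2/r₂ − 1/a_t)] = 4123 m/s.
Δv₂ = v_c2 − v_a = 1079 m/s.
Total Δv = Δv₁ + Δv₂ = 2395 m/s.

Δv_total ≈ 2390 m/s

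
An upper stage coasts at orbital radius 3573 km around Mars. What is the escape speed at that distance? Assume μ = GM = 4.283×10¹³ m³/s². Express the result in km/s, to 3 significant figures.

v_esc ≈ 4.90 km/s

r = 3573 km = 3.573×10⁶ m.
Escape speed v_esc = √(2μ/r) = √(2 × 4.283×10¹³ / 3.573×10⁶) = √(2.397×10⁷) = 4896 m/s.
= 4.896 km/s.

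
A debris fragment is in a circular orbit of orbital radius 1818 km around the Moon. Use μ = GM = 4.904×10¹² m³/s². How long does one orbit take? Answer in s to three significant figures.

r = 1818 km = 1.818×10⁶ m.
Kepler's third law: T = 2π√(r³/μ) = 2π√((1.818×10⁶)³ / 4.904×10¹²).
r³/μ = 1.225×10⁶ s², so T = 2π × 1.107×10³ = 6.955×10³ s.

T ≈ 6950 s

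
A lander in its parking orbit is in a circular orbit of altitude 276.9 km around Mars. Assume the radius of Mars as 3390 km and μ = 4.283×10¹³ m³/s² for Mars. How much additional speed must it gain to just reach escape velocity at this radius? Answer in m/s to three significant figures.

Δv ≈ 1420 m/s

r = 3390 + 276.9 = 3666.9 km = 3.6669×10⁶ m.
Circular speed v_c = √(μ/r) = 3418 m/s.
Escape speed v_esc = √(2μ/r) = √2 × v_c = 4833 m/s.
Δv = v_esc − v_c = 1416 m/s.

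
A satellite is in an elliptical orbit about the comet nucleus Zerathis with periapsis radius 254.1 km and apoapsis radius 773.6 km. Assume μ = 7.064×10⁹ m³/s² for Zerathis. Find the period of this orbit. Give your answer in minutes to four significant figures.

Semi-major axis a = (r_p + r_a)/2 = (254.10 + 773.60)/2 = 513.85 km = 5.138×10⁵ m.
By Kepler's third law T = 2π√(a³/μ) = 2π × 4.383×10³ = 2.754×10⁴ s.
= 458.9 minutes.

T ≈ 458.9 minutes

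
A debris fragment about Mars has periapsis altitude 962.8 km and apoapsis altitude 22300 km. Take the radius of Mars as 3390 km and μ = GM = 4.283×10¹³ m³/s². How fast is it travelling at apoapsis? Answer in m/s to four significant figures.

v ≈ 695.1 m/s

r_p = 3390 + 962.8 = 4352.8 km = 4.3528×10⁶ m.
r_a = 3390 + 22300 = 25690 km = 2.5690×10⁷ m.
Semi-major axis a = (r_p + r_a)/2 = 15021 km = 1.502×10⁷ m.
Vis-viva: v² = μ(2/r − 1/a) = 4.283×10¹³ × (7.785×10⁻⁸ − 6.657×10⁻⁸) = 4.831×10⁵ m²/s².
v = 695.1 m/s.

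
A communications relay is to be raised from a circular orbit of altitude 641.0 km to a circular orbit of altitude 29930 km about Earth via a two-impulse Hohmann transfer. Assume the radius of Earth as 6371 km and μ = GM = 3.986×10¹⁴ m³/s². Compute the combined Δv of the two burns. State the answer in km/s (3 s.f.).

Δv_total ≈ 3.65 km/s

r₁ = 6371 + 641.0 = 7012.0 km = 7.0120×10⁶ m.
r₂ = 6371 + 29930 = 36301 km = 3.6301×10⁷ m.
Transfer ellipse a_t = (r₁ + r₂)/2 = 2.166×10⁷ m.
At r₁: circular v_c1 = √(μ/r₁) = 7540 m/s; transfer-perigee v_p = √[μ(2/r₁ − 1/a_t)] = 9761 m/s.
Δv₁ = v_p − v_c1 = 2222 m/s.
At r₂: circular v_c2 = √(μ/r₂) = 3314 m/s; transfer-apogee v_a = √[μ(2/r₂ − 1/a_t)] = 1886 m/s.
Δv₂ = v_c2 − v_a = 1428 m/s.
Total Δv = Δv₁ + Δv₂ = 3650 m/s = 3.650 km/s.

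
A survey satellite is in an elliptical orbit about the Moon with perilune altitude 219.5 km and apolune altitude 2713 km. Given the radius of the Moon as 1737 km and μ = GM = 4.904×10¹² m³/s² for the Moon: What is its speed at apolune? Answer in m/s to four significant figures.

v ≈ 820.4 m/s

r_p = 1737 + 219.5 = 1956.5 km = 1.9565×10⁶ m.
r_a = 1737 + 2713 = 4450.0 km = 4.4500×10⁶ m.
Semi-major axis a = (r_p + r_a)/2 = 3203.2 km = 3.203×10⁶ m.
Vis-viva: v² = μ(2/r − 1/a) = 4.904×10¹² × (4.494×10⁻⁷ − 3.122×10⁻⁷) = 6.731×10⁵ m²/s².
v = 820.4 m/s.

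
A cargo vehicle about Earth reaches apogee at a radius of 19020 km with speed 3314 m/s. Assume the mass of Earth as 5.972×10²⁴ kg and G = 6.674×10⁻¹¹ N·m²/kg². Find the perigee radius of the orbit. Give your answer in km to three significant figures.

μ = GM = 6.674×10⁻¹¹ × 5.972×10²⁴ = 3.986×10¹⁴ m³/s².
r_a = 1.902×10⁷ m.
Specific energy ε = v²/2 − μ/r = -1.546×10⁷ J/kg, so a = −μ/(2ε) = 1.289×10⁷ m.
The apsides satisfy r_p + r_a = 2a, so the perigee radius is 2a − r_a = 6.754×10⁶ m = 6754.0 km.

perigee radius ≈ 6750 km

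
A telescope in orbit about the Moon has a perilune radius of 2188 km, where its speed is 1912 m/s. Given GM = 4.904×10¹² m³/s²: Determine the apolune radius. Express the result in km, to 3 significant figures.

apolune radius ≈ 9670 km

r_p = 2.188×10⁶ m.
Specific energy ε = v²/2 − μ/r = -4.134×10⁵ J/kg, so a = −μ/(2ε) = 5.931×10⁶ m.
The apsides satisfy r_p + r_a = 2a, so the apolune radius is 2a − r_p = 9.673×10⁶ m = 9673.3 km.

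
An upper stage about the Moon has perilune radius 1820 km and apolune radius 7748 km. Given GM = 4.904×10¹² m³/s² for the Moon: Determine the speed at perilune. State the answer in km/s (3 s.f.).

Semi-major axis a = (r_p + r_a)/2 = 4784.0 km = 4.784×10⁶ m.
Vis-viva: v² = μ(2/r − 1/a) = 4.904×10¹² × (1.099×10⁻⁶ − 2.090×10⁻⁷) = 4.364×10⁶ m²/s².
v = 2089 m/s = 2.089 km/s.

v ≈ 2.09 km/s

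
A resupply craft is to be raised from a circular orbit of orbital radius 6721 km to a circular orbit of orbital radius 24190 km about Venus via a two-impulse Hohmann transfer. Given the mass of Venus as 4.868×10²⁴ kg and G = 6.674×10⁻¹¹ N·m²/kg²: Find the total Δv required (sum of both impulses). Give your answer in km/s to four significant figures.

μ = GM = 6.674×10⁻¹¹ × 4.868×10²⁴ = 3.249×10¹⁴ m³/s².
r₁ = 6721 km = 6.721×10⁶ m.
r₂ = 24190 km = 2.419×10⁷ m.
Transfer ellipse a_t = (r₁ + r₂)/2 = 1.546×10⁷ m.
At r₁: circular v_c1 = √(μ/r₁) = 6953 m/s; transfer-periapsis v_p = √[μ(2/r₁ − 1/a_t)] = 8698 m/s.
Δv₁ = v_p − v_c1 = 1746 m/s.
At r₂: circular v_c2 = √(μ/r₂) = 3665 m/s; transfer-apoapsis v_a = √[μ(2/r₂ − 1/a_t)] = 2417 m/s.
Δv₂ = v_c2 − v_a = 1248 m/s.
Total Δv = Δv₁ + Δv₂ = 2994 m/s = 2.994 km/s.

Δv_total ≈ 2.994 km/s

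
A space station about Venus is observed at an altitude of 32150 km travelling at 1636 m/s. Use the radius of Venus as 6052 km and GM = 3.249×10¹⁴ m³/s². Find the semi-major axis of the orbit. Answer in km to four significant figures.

a ≈ 22670 km

r = 6052 + 32150 = 38202 km = 3.820×10⁷ m.
Vis-viva rearranged: 1/a = 2/r − v²/μ = 5.235×10⁻⁸ − 8.238×10⁻⁹ = 4.412×10⁻⁸ m⁻¹.
a = 2.267×10⁷ m = 22668 km.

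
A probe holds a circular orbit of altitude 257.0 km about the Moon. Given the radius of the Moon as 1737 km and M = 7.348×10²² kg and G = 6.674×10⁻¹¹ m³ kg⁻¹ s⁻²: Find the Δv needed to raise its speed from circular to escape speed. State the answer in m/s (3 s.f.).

Δv ≈ 650 m/s

μ = GM = 6.674×10⁻¹¹ × 7.348×10²² = 4.904×10¹² m³/s².
r = 1737 + 257.0 = 1994.0 km = 1.9940×10⁶ m.
Circular speed v_c = √(μ/r) = 1568 m/s.
Escape speed v_esc = √(2μ/r) = √2 × v_c = 2218 m/s.
Δv = v_esc − v_c = 649.6 m/s.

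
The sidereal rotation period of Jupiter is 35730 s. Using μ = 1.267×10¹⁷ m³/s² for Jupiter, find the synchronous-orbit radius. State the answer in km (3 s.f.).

A synchronous orbit has period T, so by Kepler's third law a = (μT²/4π²)^(1/3).
μT²/4π² = 1.267×10¹⁷ × (3.573×10⁴)² / 39.48 = 4.097×10²⁴ m³.
a = 1.600×10⁸ m = 1.6002×10⁵ km.

r_sync ≈ 1.60×10⁵ km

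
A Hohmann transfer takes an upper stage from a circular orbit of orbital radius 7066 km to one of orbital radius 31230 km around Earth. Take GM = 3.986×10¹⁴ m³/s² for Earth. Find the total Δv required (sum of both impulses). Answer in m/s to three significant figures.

Δv_total ≈ 3480 m/s

r₁ = 7066 km = 7.066×10⁶ m.
r₂ = 31230 km = 3.123×10⁷ m.
Transfer ellipse a_t = (r₁ + r₂)/2 = 1.915×10⁷ m.
At r₁: circular v_c1 = √(μ/r₁) = 7511 m/s; transfer-perigee v_p = √[μ(2/r₁ − 1/a_t)] = 9592 m/s.
Δv₁ = v_p − v_c1 = 2081 m/s.
At r₂: circular v_c2 = √(μ/r₂) = 3573 m/s; transfer-apogee v_a = √[μ(2/r₂ − 1/a_t)] = 2170 m/s.
Δv₂ = v_c2 − v_a = 1402 m/s.
Total Δv = Δv₁ + Δv₂ = 3484 m/s.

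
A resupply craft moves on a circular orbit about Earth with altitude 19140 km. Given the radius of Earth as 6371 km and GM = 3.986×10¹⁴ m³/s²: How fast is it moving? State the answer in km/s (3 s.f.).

r = 6371 + 19140 = 25511 km = 2.5511×10⁷ m.
For a circular orbit v = √(μ/r) = √(3.986×10¹⁴ / 2.551×10⁷) = √(1.562×10⁷) = 3953 m/s.
That is 3.953 km/s.

v ≈ 3.95 km/s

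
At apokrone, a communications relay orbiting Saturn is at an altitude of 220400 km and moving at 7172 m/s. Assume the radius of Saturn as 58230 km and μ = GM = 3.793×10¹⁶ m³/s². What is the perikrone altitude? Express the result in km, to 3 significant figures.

perikrone altitude ≈ 6670 km

r_a = 58230 + 220400 = 2.7863×10⁵ km = 2.786×10⁸ m.
Specific energy ε = v²/2 − μ/r = -1.104×10⁸ J/kg, so a = −μ/(2ε) = 1.718×10⁸ m.
The apsides satisfy r_p + r_a = 2a, so the perikrone radius is 2a − r_a = 6.490×10⁷ m = 64903 km.
Perikrone altitude = 64903 − 58230 = 6672.9 km.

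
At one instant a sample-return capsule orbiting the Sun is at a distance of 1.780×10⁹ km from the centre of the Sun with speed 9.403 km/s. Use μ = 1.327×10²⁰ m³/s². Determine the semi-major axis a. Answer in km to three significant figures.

a ≈ 2.19×10⁹ km

r = 1.780×10¹² m.
Specific orbital energy ε = v²/2 − μ/r = (9403)²/2 − 1.327×10²⁰/1.780×10¹² = -3.034×10⁷ J/kg.
Since ε = −μ/(2a), a = −μ/(2ε) = 2.187×10¹² m = 2.1867×10⁹ km.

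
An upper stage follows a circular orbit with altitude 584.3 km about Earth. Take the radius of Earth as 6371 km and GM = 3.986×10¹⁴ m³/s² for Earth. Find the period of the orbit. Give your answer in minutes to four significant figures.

T ≈ 96.21 minutes

r = 6371 + 584.3 = 6955.3 km = 6.9553×10⁶ m.
Kepler's third law: T = 2π√(r³/μ) = 2π√((6.955×10⁶)³ / 3.986×10¹⁴).
r³/μ = 8.441×10⁵ s², so T = 2π × 9.188×10² = 5.773×10³ s.
Converting: 5.773×10³ s ÷ 60.00 = 96.21 minutes.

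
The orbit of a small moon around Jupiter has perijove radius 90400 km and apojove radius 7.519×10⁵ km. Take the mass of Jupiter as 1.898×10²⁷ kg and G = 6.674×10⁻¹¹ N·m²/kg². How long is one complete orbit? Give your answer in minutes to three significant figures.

T ≈ 2540 minutes

μ = GM = 6.674×10⁻¹¹ × 1.898×10²⁷ = 1.267×10¹⁷ m³/s².
Semi-major axis a = (r_p + r_a)/2 = (90400 + 7.5190×10⁵)/2 = 4.2115×10⁵ km = 4.212×10⁸ m.
By Kepler's third law T = 2π√(a³/μ) = 2π × 2.428×10⁴ = 1.526×10⁵ s.
= 2543 minutes.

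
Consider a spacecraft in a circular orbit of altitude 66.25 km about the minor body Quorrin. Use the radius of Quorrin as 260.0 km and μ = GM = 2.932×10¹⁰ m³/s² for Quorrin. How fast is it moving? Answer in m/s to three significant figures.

r = 260.0 + 66.25 = 326.25 km = 3.2625×10⁵ m.
For a circular orbit v = √(μ/r) = √(2.932×10¹⁰ / 3.262×10⁵) = √(8.987×10⁴) = 299.8 m/s.

v ≈ 300 m/s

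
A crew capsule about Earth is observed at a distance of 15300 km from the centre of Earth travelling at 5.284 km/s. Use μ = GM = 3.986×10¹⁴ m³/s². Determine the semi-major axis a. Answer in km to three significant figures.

r = 1.530×10⁷ m.
Vis-viva rearranged: 1/a = 2/r − v²/μ = 1.307×10⁻⁷ − 7.005×10⁻⁸ = 6.067×10⁻⁸ m⁻¹.
a = 1.648×10⁷ m = 16482 km.

a ≈ 16500 km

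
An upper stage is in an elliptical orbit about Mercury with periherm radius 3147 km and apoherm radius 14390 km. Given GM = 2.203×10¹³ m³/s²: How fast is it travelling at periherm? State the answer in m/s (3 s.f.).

v ≈ 3390 m/s

Semi-major axis a = (r_p + r_a)/2 = 8768.5 km = 8.768×10⁶ m.
Vis-viva: v² = μ(2/r − 1/a) = 2.203×10¹³ × (6.355×10⁻⁷ − 1.140×10⁻⁷) = 1.149×10⁷ m²/s².
v = 3389 m/s.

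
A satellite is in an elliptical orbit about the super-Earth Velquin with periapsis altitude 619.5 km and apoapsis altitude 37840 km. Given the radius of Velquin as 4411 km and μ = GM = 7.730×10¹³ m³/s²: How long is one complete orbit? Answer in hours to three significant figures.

r_p = 4411 + 619.5 = 5030.5 km = 5.0305×10⁶ m.
r_a = 4411 + 37840 = 42251 km = 4.2251×10⁷ m.
Semi-major axis a = (r_p + r_a)/2 = (5030.5 + 42251)/2 = 23641 km = 2.364×10⁷ m.
By Kepler's third law T = 2π√(a³/μ) = 2π × 1.307×10⁴ = 8.215×10⁴ s.
= 22.82 hours.

T ≈ 22.8 hours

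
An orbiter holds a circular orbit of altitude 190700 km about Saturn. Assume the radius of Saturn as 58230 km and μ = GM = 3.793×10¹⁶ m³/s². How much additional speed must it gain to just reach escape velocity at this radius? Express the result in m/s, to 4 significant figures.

Δv ≈ 5113 m/s

r = 58230 + 190700 = 248930 km = 2.4893×10⁸ m.
Circular speed v_c = √(μ/r) = 12340 m/s.
Escape speed v_esc = √(2μ/r) = √2 × v_c = 17460 m/s.
Δv = v_esc − v_c = 5113 m/s.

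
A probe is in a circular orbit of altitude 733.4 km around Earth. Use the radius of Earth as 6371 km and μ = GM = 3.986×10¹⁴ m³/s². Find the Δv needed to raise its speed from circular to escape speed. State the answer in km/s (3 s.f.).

Δv ≈ 3.10 km/s

r = 6371 + 733.4 = 7104.4 km = 7.1044×10⁶ m.
Circular speed v_c = √(μ/r) = 7490 m/s.
Escape speed v_esc = √(2μ/r) = √2 × v_c = 10590 m/s.
Δv = v_esc − v_c = 3103 m/s = 3.103 km/s.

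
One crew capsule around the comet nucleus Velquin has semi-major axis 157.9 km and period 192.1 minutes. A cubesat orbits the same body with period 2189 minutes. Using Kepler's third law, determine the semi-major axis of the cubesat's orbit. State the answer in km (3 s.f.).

a₂ ≈ 800 km

Kepler's third law: a³ ∝ T², so a₂ = a₁ (T₂/T₁)^(2/3).
T₂/T₁ = 11.40, (T₂/T₁)^(2/3) = 5.064.
a₂ = 157.9 × 5.064 = 799.6 km.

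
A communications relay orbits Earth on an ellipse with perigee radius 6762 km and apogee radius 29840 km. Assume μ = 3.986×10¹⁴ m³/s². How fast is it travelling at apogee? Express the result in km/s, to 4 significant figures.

v ≈ 2.222 km/s

Semi-major axis a = (r_p + r_a)/2 = 18301 km = 1.830×10⁷ m.
Vis-viva: v² = μ(2/r − 1/a) = 3.986×10¹⁴ × (6.702×10⁻⁸ − 5.464×10⁻⁸) = 4.936×10⁶ m²/s².
v = 2222 m/s = 2.222 km/s.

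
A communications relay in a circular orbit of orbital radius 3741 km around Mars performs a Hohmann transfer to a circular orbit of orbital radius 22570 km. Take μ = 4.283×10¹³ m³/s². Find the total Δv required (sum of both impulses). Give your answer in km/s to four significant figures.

r₁ = 3741 km = 3.741×10⁶ m.
r₂ = 22570 km = 2.257×10⁷ m.
Transfer ellipse a_t = (r₁ + r₂)/2 = 1.316×10⁷ m.
At r₁: circular v_c1 = √(μ/r₁) = 3384 m/s; transfer-periapsis v_p = √[μ(2/r₁ − 1/a_t)] = 4432 m/s.
Δv₁ = v_p − v_c1 = 1048 m/s.
At r₂: circular v_c2 = √(μ/r₂) = 1378 m/s; transfer-apoapsis v_a = √[μ(2/r₂ − 1/a_t)] = 734.6 m/s.
Δv₂ = v_c2 − v_a = 643.0 m/s.
Total Δv = Δv₁ + Δv₂ = 1691 m/s = 1.691 km/s.

Δv_total ≈ 1.691 km/s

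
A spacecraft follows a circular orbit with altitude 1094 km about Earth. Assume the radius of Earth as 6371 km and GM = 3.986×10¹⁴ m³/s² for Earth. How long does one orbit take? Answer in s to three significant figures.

r = 6371 + 1094 = 7465.0 km = 7.4650×10⁶ m.
Kepler's third law: T = 2π√(r³/μ) = 2π√((7.465×10⁶)³ / 3.986×10¹⁴).
r³/μ = 1.044×10⁶ s², so T = 2π × 1.022×10³ = 6.419×10³ s.

T ≈ 6420 s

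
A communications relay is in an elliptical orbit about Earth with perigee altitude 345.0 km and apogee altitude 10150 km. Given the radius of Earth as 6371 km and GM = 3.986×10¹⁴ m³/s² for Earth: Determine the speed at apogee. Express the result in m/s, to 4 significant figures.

r_p = 6371 + 345.0 = 6716.0 km = 6.7160×10⁶ m.
r_a = 6371 + 10150 = 16521 km = 1.6521×10⁷ m.
Semi-major axis a = (r_p + r_a)/2 = 11618 km = 1.162×10⁷ m.
Vis-viva: v² = μ(2/r − 1/a) = 3.986×10¹⁴ × (1.211×10⁻⁷ − 8.607×10⁻⁸) = 1.395×10⁷ m²/s².
v = 3734 m/s.

v ≈ 3734 m/s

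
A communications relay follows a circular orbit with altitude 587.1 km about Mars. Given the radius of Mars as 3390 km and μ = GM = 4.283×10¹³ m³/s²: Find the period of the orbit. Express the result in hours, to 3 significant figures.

T ≈ 2.12 hours

r = 3390 + 587.1 = 3977.1 km = 3.9771×10⁶ m.
Kepler's third law: T = 2π√(r³/μ) = 2π√((3.977×10⁶)³ / 4.283×10¹³).
r³/μ = 1.469×10⁶ s², so T = 2π × 1.212×10³ = 7.615×10³ s.
Converting: 7.615×10³ s ÷ 3600 = 2.115 hours.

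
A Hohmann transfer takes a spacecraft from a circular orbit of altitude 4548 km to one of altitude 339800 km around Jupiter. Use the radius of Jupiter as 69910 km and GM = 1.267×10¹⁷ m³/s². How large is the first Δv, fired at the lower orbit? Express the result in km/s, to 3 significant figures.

Δv ≈ 12.4 km/s

r₁ = 69910 + 4548 = 74458 km = 7.4458×10⁷ m.
r₂ = 69910 + 339800 = 409710 km = 4.0971×10⁸ m.
Transfer ellipse a_t = (r₁ + r₂)/2 = 2.421×10⁸ m.
At r₁: circular v_c1 = √(μ/r₁) = 41250 m/s; transfer-perijove v_p = √[μ(2/r₁ − 1/a_t)] = 53660 m/s.
Δv₁ = v_p − v_c1 = 12410 m/s.
= 12.41 km/s.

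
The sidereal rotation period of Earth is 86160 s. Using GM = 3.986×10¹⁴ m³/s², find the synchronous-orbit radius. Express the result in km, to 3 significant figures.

A synchronous orbit has period T, so by Kepler's third law a = (μT²/4π²)^(1/3).
μT²/4π² = 3.986×10¹⁴ × (8.616×10⁴)² / 39.48 = 7.495×10²² m³.
a = 4.216×10⁷ m = 42163 km.

r_sync ≈ 42200 km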